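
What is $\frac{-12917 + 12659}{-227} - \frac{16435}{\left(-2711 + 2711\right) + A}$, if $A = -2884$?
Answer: $\frac{4474817}{654668} \approx 6.8352$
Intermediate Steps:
$\frac{-12917 + 12659}{-227} - \frac{16435}{\left(-2711 + 2711\right) + A} = \frac{-12917 + 12659}{-227} - \frac{16435}{\left(-2711 + 2711\right) - 2884} = \left(-258\right) \left(- \frac{1}{227}\right) - \frac{16435}{0 - 2884} = \frac{258}{227} - \frac{16435}{-2884} = \frac{258}{227} - - \frac{16435}{2884} = \frac{258}{227} + \frac{16435}{2884} = \frac{4474817}{654668}$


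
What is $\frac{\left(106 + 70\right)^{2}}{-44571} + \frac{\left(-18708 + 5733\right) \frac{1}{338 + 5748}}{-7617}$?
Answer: $- \frac{2672957251}{3847636146} \approx -0.6947$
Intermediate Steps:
$\frac{\left(106 + 70\right)^{2}}{-44571} + \frac{\left(-18708 + 5733\right) \frac{1}{338 + 5748}}{-7617} = 176^{2} \left(- \frac{1}{44571}\right) + - \frac{12975}{6086} \left(- \frac{1}{7617}\right) = 30976 \left(- \frac{1}{44571}\right) + \left(-12975\right) \frac{1}{6086} \left(- \frac{1}{7617}\right) = - \frac{30976}{44571} - - \frac{4325}{15452354} = - \frac{30976}{44571} + \frac{4325}{15452354} = - \frac{2672957251}{3847636146}$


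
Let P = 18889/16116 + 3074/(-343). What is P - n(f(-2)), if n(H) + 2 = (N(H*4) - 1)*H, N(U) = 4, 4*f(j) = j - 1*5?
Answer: -1492597/2763894 ≈ -0.54003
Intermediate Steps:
f(j) = -5/4 + j/4 (f(j) = (j - 1*5)/4 = (j - 5)/4 = (-5 + j)/4 = -5/4 + j/4)
n(H) = -2 + 3*H (n(H) = -2 + (4 - 1)*H = -2 + 3*H)
P = -43061657/5527788 (P = 18889*(1/16116) + 3074*(-1/343) = 18889/16116 - 3074/343 = -43061657/5527788 ≈ -7.7900)
P - n(f(-2)) = -43061657/5527788 - (-2 + 3*(-5/4 + (1/4)*(-2))) = -43061657/5527788 - (-2 + 3*(-5/4 - 1/2)) = -43061657/5527788 - (-2 + 3*(-7/4)) = -43061657/5527788 - (-2 - 21/4) = -43061657/5527788 - 1*(-29/4) = -43061657/5527788 + 29/4 = -1492597/2763894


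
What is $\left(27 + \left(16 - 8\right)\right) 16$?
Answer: $560$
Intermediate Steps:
$\left(27 + \left(16 - 8\right)\right) 16 = \left(27 + 8\right) 16 = 35 \cdot 16 = 560$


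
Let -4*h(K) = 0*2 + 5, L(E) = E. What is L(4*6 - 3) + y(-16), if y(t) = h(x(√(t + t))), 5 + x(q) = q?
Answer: 79/4 ≈ 19.750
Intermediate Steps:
x(q) = -5 + q
h(K) = -5/4 (h(K) = -(0*2 + 5)/4 = -(0 + 5)/4 = -¼*5 = -5/4)
y(t) = -5/4
L(4*6 - 3) + y(-16) = (4*6 - 3) - 5/4 = (24 - 3) - 5/4 = 21 - 5/4 = 79/4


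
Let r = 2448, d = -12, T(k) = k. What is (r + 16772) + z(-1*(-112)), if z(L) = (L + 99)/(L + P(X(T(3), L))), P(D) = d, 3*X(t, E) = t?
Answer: 1922211/100 ≈ 19222.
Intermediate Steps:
X(t, E) = t/3
P(D) = -12
z(L) = (99 + L)/(-12 + L) (z(L) = (L + 99)/(L - 12) = (99 + L)/(-12 + L))
(r + 16772) + z(-1*(-112)) = (2448 + 16772) + (99 - 1*(-112))/(-12 - 1*(-112)) = 19220 + (99 + 112)/(-12 + 112) = 19220 + 211/100 = 1922211/100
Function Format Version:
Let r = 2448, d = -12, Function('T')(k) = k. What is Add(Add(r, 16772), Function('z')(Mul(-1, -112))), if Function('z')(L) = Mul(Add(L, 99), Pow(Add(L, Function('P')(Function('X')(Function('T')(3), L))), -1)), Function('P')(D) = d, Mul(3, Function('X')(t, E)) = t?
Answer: Rational(1922211, 100) ≈ 19222.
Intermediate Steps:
Function('X')(t, E) = Mul(Rational(1, 3), t)
Function('P')(D) = -12
Function('z')(L) = Mul(Pow(Add(-12, L), -1), Add(99, L)) (Function('z')(L) = Mul(Add(L, 99), Pow(Add(L, -12), -1)) = Mul(Add(99, L), Pow(Add(-12, L), -1)) = Mul(Pow(Add(-12, L), -1), Add(99, L)))
Add(Add(r, 16772), Function('z')(Mul(-1, -112))) = Add(Add(2448, 16772), Mul(Pow(Add(-12, Mul(-1, -112)), -1), Add(99, Mul(-1, -112)))) = Add(19220, Mul(Pow(Add(-12, 112), -1), Add(99, 112))) = Add(19220, Mul(Pow(100, -1), 211)) = Add(19220, Mul(Rational(1, 100), 211)) = Add(19220, Rational(211, 100)) = Rational(1922211, 100)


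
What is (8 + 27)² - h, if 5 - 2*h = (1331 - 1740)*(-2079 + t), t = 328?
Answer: 359302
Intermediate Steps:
h = -358077 (h = 5/2 - (1331 - 1740)*(-2079 + 328)/2 = 5/2 - (-409)*(-1751)/2 = 5/2 - ½*716159 = 5/2 - 716159/2 = -358077)
(8 + 27)² - h = (8 + 27)² - 1*(-358077) = 35² + 358077 = 1225 + 358077 = 359302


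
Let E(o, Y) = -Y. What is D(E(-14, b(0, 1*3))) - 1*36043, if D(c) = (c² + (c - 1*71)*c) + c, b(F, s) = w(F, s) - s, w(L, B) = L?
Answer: -36235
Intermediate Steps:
b(F, s) = F - s
D(c) = c + c² + c*(-71 + c) (D(c) = (c² + (c - 71)*c) + c = (c² + (-71 + c)*c) + c = (c² + c*(-71 + c)) + c = c + c² + c*(-71 + c))
D(E(-14, b(0, 1*3))) - 1*36043 = 2*(-(0 - 3))*(-35 - (0 - 3)) - 1*36043 = 2*(-(0 - 1*3))*(-35 - (0 - 1*3)) - 36043 = 2*(-(0 - 3))*(-35 - (0 - 3)) - 36043 = 2*(-1*(-3))*(-35 - 1*(-3)) - 36043 = 2*3*(-35 + 3) - 36043 = 2*3*(-32) - 36043 = -192 - 36043 = -36235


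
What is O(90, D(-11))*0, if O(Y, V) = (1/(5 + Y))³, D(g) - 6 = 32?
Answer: 0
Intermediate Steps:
D(g) = 38 (D(g) = 6 + 32 = 38)
O(Y, V) = (5 + Y)⁻³
O(90, D(-11))*0 = 0/(5 + 90)³ = 0/95³ = (1/857375)*0 = 0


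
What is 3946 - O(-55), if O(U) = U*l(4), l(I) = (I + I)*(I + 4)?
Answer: 7466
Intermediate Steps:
l(I) = 2*I*(4 + I) (l(I) = (2*I)*(4 + I) = 2*I*(4 + I))
O(U) = 64*U (O(U) = U*(2*4*(4 + 4)) = U*(2*4*8) = U*64 = 64*U)
3946 - O(-55) = 3946 - 64*(-55) = 3946 - 1*(-3520) = 3946 + 3520 = 7466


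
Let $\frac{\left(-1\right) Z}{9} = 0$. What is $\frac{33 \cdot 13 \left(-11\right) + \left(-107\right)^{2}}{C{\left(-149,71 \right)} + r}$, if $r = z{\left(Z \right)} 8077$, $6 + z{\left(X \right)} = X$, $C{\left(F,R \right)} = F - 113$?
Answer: $- \frac{3365}{24362} \approx -0.13812$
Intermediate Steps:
$C{\left(F,R \right)} = -113 + F$ ($C{\left(F,R \right)} = F - 113 = -113 + F$)
$Z = 0$ ($Z = \left(-9\right) 0 = 0$)
$z{\left(X \right)} = -6 + X$
$r = -48462$ ($r = \left(-6 + 0\right) 8077 = \left(-6\right) 8077 = -48462$)
$\frac{33 \cdot 13 \left(-11\right) + \left(-107\right)^{2}}{C{\left(-149,71 \right)} + r} = \frac{33 \cdot 13 \left(-11\right) + \left(-107\right)^{2}}{\left(-113 - 149\right) - 48462} = \frac{429 \left(-11\right) + 11449}{-262 - 48462} = \frac{-4719 + 11449}{-48724} = 6730 \left(- \frac{1}{48724}\right) = - \frac{3365}{24362}$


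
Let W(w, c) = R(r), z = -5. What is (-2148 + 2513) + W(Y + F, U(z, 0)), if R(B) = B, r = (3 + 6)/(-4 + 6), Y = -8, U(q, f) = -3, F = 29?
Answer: 739/2 ≈ 369.50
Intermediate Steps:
r = 9/2 ≈ 4.5000
W(w, c) = 9/2
(-2148 + 2513) + W(Y + F, U(z, 0)) = (-2148 + 2513) + 9/2 = 365 + 9/2 = 739/2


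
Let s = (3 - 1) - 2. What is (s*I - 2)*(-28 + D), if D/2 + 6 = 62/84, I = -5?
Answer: 1618/21 ≈ 77.048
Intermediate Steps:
D = -221/21 (D = -12 + 2*(62/84) = -12 + 2*(62*(1/84)) = -12 + 2*(31/42) = -12 + 31/21 = -221/21 ≈ -10.524)
s = 0 (s = 2 - 2 = 0)
(s*I - 2)*(-28 + D) = (0*(-5) - 2)*(-28 - 221/21) = (0 - 2)*(-809/21) = -2*(-809/21) = 1618/21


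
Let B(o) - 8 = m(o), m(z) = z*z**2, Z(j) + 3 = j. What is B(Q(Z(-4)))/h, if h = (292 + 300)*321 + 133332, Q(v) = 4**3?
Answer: 21846/26947 ≈ 0.81070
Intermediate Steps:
Z(j) = -3 + j
Q(v) = 64
m(z) = z**3
B(o) = 8 + o**3
h = 323364 (h = 592*321 + 133332 = 190032 + 133332 = 323364)
B(Q(Z(-4)))/h = (8 + 64**3)/323364 = (8 + 262144)*(1/323364) = 262152*(1/323364) = 21846/26947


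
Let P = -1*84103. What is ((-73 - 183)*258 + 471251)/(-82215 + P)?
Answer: -405203/166318 ≈ -2.4363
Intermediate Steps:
P = -84103
((-73 - 183)*258 + 471251)/(-82215 + P) = ((-73 - 183)*258 + 471251)/(-82215 - 84103) = (-256*258 + 471251)/(-166318) = (-66048 + 471251)*(-1/166318) = 405203*(-1/166318) = -405203/166318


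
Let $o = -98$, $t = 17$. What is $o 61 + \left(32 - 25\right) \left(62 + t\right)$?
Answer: $-5425$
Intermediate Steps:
$o 61 + \left(32 - 25\right) \left(62 + t\right) = \left(-98\right) 61 + \left(32 - 25\right) \left(62 + 17\right) = -5978 + 7 \cdot 79 = -5978 + 553 = -5425$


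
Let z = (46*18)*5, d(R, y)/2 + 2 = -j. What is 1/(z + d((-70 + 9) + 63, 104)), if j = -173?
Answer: 1/4482 ≈ 0.00022311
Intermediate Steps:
d(R, y) = 342 (d(R, y) = -4 + 2*(-1*(-173)) = -4 + 2*173 = -4 + 346 = 342)
z = 4140 (z = 828*5 = 4140)
1/(z + d((-70 + 9) + 63, 104)) = 1/(4140 + 342) = 1/4482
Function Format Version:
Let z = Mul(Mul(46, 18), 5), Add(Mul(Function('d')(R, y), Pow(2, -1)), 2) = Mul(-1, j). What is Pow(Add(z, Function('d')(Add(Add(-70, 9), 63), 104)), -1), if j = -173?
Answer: Rational(1, 4482) ≈ 0.00022311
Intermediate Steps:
Function('d')(R, y) = 342 (Function('d')(R, y) = Add(-4, Mul(2, Mul(-1, -173))) = Add(-4, Mul(2, 173)) = Add(-4, 346) = 342)
z = 4140 (z = Mul(828, 5) = 4140)
Pow(Add(z, Function('d')(Add(Add(-70, 9), 63), 104)), -1) = Pow(Add(4140, 342), -1) = Pow(4482, -1) = Rational(1, 4482)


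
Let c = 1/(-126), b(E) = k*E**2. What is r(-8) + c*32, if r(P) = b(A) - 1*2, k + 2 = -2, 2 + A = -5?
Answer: -12490/63 ≈ -198.25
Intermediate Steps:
A = -7 (A = -2 - 5 = -7)
k = -4 (k = -2 - 2 = -4)
b(E) = -4*E**2
c = -1/126 ≈ -0.0079365
r(P) = -198 (r(P) = -4*(-7)**2 - 1*2 = -4*49 - 2 = -196 - 2 = -198)
r(-8) + c*32 = -198 - 1/126*32 = -198 - 16/63 = -12490/63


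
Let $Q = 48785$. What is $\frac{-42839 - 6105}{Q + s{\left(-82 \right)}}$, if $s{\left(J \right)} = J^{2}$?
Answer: $- \frac{48944}{55509} \approx -0.88173$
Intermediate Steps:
$\frac{-42839 - 6105}{Q + s{\left(-82 \right)}} = \frac{-42839 - 6105}{48785 + \left(-82\right)^{2}} = - \frac{48944}{48785 + 6724} = - \frac{48944}{55509}$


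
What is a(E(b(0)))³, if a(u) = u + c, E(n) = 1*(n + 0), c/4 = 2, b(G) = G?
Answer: 512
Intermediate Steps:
c = 8 (c = 4*2 = 8)
E(n) = n (E(n) = 1*n = n)
a(u) = 8 + u (a(u) = u + 8 = 8 + u)
a(E(b(0)))³ = (8 + 0)³ = 8³ = 512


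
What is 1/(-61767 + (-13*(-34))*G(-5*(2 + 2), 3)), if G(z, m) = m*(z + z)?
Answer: -1/114807 ≈ -8.7103e-6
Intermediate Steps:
G(z, m) = 2*m*z (G(z, m) = m*(2*z) = 2*m*z)
1/(-61767 + (-13*(-34))*G(-5*(2 + 2), 3)) = 1/(-61767 + (-13*(-34))*(2*3*(-5*(2 + 2)))) = 1/(-61767 + 442*(2*3*(-5*4))) = 1/(-61767 + 442*(2*3*(-20))) = 1/(-61767 + 442*(-120)) = 1/(-61767 - 53040) = 1/(-114807) = -1/114807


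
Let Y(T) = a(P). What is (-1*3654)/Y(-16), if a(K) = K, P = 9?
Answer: -406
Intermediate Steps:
Y(T) = 9
(-1*3654)/Y(-16) = -1*3654/9 = -3654*⅑ = -406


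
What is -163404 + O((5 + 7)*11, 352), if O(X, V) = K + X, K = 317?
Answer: -162955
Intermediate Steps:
O(X, V) = 317 + X
-163404 + O((5 + 7)*11, 352) = -163404 + (317 + (5 + 7)*11) = -163404 + (317 + 12*11) = -163404 + (317 + 132) = -163404 + 449 = -162955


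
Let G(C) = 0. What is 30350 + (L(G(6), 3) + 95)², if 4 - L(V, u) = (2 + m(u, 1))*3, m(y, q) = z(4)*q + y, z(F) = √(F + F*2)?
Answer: 37514 - 1008*√3 ≈ 35768.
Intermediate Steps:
z(F) = √3*√F (z(F) = √(F + 2*F) = √(3*F) = √3*√F)
m(y, q) = y + 2*q*√3 (m(y, q) = (√3*√4)*q + y = (√3*2)*q + y = (2*√3)*q + y = 2*q*√3 + y = y + 2*q*√3)
L(V, u) = -2 - 6*√3 - 3*u (L(V, u) = 4 - (2 + (u + 2*1*√3))*3 = 4 - (2 + (u + 2*√3))*3 = 4 - (2 + u + 2*√3)*3 = 4 - (6 + 3*u + 6*√3) = 4 + (-6 - 6*√3 - 3*u) = -2 - 6*√3 - 3*u)
30350 + (L(G(6), 3) + 95)² = 30350 + ((-2 - 6*√3 - 3*3) + 95)² = 30350 + ((-2 - 6*√3 - 9) + 95)² = 30350 + ((-11 - 6*√3) + 95)² = 30350 + (84 - 6*√3)²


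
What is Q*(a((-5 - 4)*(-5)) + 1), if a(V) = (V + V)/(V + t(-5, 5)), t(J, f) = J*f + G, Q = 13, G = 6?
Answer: 58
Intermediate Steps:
t(J, f) = 6 + J*f (t(J, f) = J*f + 6 = 6 + J*f)
a(V) = 2*V/(-19 + V) (a(V) = (V + V)/(V + (6 - 5*5)) = (2*V)/(V + (6 - 25)) = (2*V)/(V - 19) = (2*V)/(-19 + V) = 2*V/(-19 + V))
Q*(a((-5 - 4)*(-5)) + 1) = 13*(2*((-5 - 4)*(-5))/(-19 + (-5 - 4)*(-5)) + 1) = 13*(2*(-9*(-5))/(-19 - 9*(-5)) + 1) = 13*(2*45/(-19 + 45) + 1) = 13*(2*45/26 + 1) = 13*(2*45*(1/26) + 1) = 13*(45/13 + 1) = 13*(58/13) = 58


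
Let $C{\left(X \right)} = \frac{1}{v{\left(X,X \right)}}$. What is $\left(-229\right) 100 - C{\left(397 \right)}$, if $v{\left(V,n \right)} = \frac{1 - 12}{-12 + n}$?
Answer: $-22865$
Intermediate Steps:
$v{\left(V,n \right)} = - \frac{11}{-12 + n}$
$C{\left(X \right)} = \frac{12}{11} - \frac{X}{11}$ ($C{\left(X \right)} = \frac{1}{\left(-11\right) \frac{1}{-12 + X}} = \frac{12}{11} - \frac{X}{11}$)
$\left(-229\right) 100 - C{\left(397 \right)} = \left(-229\right) 100 - \left(\frac{12}{11} - \frac{397}{11}\right) = -22900 - \left(\frac{12}{11} - \frac{397}{11}\right) = -22900 - -35 = -22900 + 35 = -22865$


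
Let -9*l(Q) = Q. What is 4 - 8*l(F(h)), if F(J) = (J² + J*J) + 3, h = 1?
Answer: 76/9 ≈ 8.4444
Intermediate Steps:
F(J) = 3 + 2*J² (F(J) = (J² + J²) + 3 = 2*J² + 3 = 3 + 2*J²)
l(Q) = -Q/9
4 - 8*l(F(h)) = 4 - (-8)*(3 + 2*1²)/9 = 4 - (-8)*(3 + 2*1)/9 = 4 - (-8)*(3 + 2)/9 = 4 - (-8)*5/9 = 4 - 8*(-5/9) = 4 + 40/9 = 76/9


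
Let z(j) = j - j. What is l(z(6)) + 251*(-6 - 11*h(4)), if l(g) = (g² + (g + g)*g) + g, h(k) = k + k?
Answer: -23594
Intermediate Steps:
h(k) = 2*k
z(j) = 0
l(g) = g + 3*g² (l(g) = (g² + (2*g)*g) + g = (g² + 2*g²) + g = 3*g² + g = g + 3*g²)
l(z(6)) + 251*(-6 - 11*h(4)) = 0*(1 + 3*0) + 251*(-6 - 22*4) = 0*(1 + 0) + 251*(-6 - 11*8) = 0*1 + 251*(-6 - 88) = 0 + 251*(-94) = 0 - 23594 = -23594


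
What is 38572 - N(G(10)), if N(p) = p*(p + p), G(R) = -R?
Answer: 38372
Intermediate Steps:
N(p) = 2*p² (N(p) = p*(2*p) = 2*p²)
38572 - N(G(10)) = 38572 - 2*(-1*10)² = 38572 - 2*(-10)² = 38572 - 2*100 = 38572 - 1*200 = 38572 - 200 = 38372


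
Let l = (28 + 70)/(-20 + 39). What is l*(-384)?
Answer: -37632/19 ≈ -1980.6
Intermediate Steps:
l = 98/19 ≈ 5.1579
l*(-384) = (98/19)*(-384) = -37632/19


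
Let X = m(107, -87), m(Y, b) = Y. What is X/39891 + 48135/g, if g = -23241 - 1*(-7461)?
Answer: -127897655/41965332 ≈ -3.0477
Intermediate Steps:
g = -15780 (g = -23241 + 7461 = -15780)
X = 107
X/39891 + 48135/g = 107/39891 + 48135/(-15780) = 107*(1/39891) + 48135*(-1/15780) = 107/39891 - 3209/1052 = -127897655/41965332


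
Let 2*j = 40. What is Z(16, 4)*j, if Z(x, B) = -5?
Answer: -100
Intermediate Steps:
j = 20 (j = (½)*40 = 20)
Z(16, 4)*j = -5*20 = -100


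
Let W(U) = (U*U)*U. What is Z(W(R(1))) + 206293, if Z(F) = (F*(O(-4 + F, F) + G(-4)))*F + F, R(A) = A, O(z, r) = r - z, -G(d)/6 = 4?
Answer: 206274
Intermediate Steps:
G(d) = -24 (G(d) = -6*4 = -24)
W(U) = U³ (W(U) = U²*U = U³)
Z(F) = F - 20*F² (Z(F) = (F*((F - (-4 + F)) - 24))*F + F = (F*((F + (4 - F)) - 24))*F + F = (F*(4 - 24))*F + F = (F*(-20))*F + F = (-20*F)*F + F = -20*F² + F = F - 20*F²)
Z(W(R(1))) + 206293 = 1³*(1 - 20*1³) + 206293 = 1*(1 - 20*1) + 206293 = 1*(1 - 20) + 206293 = 1*(-19) + 206293 = -19 + 206293 = 206274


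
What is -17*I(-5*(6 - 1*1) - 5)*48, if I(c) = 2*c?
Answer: 48960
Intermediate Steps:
-17*I(-5*(6 - 1*1) - 5)*48 = -34*(-5*(6 - 1*1) - 5)*48 = -34*(-5*(6 - 1) - 5)*48 = -34*(-5*5 - 5)*48 = -34*(-25 - 5)*48 = -34*(-30)*48 = -17*(-60)*48 = 1020*48 = 48960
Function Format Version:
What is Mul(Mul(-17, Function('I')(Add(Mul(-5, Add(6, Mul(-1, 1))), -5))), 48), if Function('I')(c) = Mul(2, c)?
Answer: 48960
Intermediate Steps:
Mul(Mul(-17, Function('I')(Add(Mul(-5, Add(6, Mul(-1, 1))), -5))), 48) = Mul(Mul(-17, Mul(2, Add(Mul(-5, Add(6, Mul(-1, 1))), -5))), 48) = Mul(Mul(-17, Mul(2, Add(Mul(-5, Add(6, -1)), -5))), 48) = Mul(Mul(-17, Mul(2, Add(Mul(-5, 5), -5))), 48) = Mul(Mul(-17, Mul(2, Add(-25, -5))), 48) = Mul(Mul(-17, Mul(2, -30)), 48) = Mul(Mul(-17, -60), 48) = Mul(1020, 48) = 48960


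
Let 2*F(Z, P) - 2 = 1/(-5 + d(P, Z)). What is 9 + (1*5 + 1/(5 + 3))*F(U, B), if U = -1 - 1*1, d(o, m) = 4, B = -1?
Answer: 185/16 ≈ 11.563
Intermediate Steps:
U = -2 (U = -1 - 1 = -2)
F(Z, P) = ½ (F(Z, P) = 1 + 1/(2*(-5 + 4)) = 1 + (½)/(-1) = 1 + (½)*(-1) = 1 - ½ = ½)
9 + (1*5 + 1/(5 + 3))*F(U, B) = 9 + (1*5 + 1/(5 + 3))*(½) = 9 + (5 + 1/8)*(½) = 9 + (5 + ⅛)*(½) = 9 + (41/8)*(½) = 9 + 41/16 = 185/16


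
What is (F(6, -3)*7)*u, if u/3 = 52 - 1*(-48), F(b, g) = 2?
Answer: 4200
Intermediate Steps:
u = 300 (u = 3*(52 - 1*(-48)) = 3*(52 + 48) = 3*100 = 300)
(F(6, -3)*7)*u = (2*7)*300 = 14*300 = 4200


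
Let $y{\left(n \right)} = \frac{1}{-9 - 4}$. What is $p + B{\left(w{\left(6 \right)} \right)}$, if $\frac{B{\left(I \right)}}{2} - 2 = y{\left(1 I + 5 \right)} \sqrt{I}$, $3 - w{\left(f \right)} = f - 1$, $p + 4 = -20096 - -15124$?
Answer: $-4972 - \frac{2 i \sqrt{2}}{13} \approx -4972.0 - 0.21757 i$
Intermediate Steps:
$p = -4976$ ($p = -4 - 4972 = -4976$)
$w{\left(f \right)} = 4 - f$ ($w{\left(f \right)} = 3 - \left(f - 1\right) = 3 - \left(-1 + f\right) = 4 - f$)
$y{\left(n \right)} = - \frac{1}{13}$ ($y{\left(n \right)} = \frac{1}{-13} = - \frac{1}{13}$)
$B{\left(I \right)} = 4 - \frac{2 \sqrt{I}}{13}$ ($B{\left(I \right)} = 4 + 2 \left(- \frac{\sqrt{I}}{13}\right) = 4 - \frac{2 \sqrt{I}}{13}$)
$p + B{\left(w{\left(6 \right)} \right)} = -4976 + \left(4 - \frac{2 \sqrt{4 - 6}}{13}\right) = -4976 + \left(4 - \frac{2 \sqrt{-2}}{13}\right) = -4976 + \left(4 - \frac{2 i \sqrt{2}}{13}\right) = -4972 - \frac{2 i \sqrt{2}}{13}$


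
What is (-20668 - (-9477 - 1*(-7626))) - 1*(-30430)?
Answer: 11613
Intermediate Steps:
(-20668 - (-9477 - 1*(-7626))) - 1*(-30430) = (-20668 - (-9477 + 7626)) + 30430 = (-20668 - 1*(-1851)) + 30430 = (-20668 + 1851) + 30430 = -18817 + 30430 = 11613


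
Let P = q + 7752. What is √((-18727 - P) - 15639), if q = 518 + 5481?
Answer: I*√48117 ≈ 219.36*I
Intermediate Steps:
q = 5999
P = 13751 (P = 5999 + 7752 = 13751)
√((-18727 - P) - 15639) = √((-18727 - 1*13751) - 15639) = √((-18727 - 13751) - 15639) = √(-32478 - 15639) = √(-48117) = I*√48117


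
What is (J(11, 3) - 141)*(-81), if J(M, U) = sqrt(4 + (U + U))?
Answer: 11421 - 81*sqrt(10) ≈ 11165.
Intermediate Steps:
J(M, U) = sqrt(4 + 2*U)
(J(11, 3) - 141)*(-81) = (sqrt(4 + 2*3) - 141)*(-81) = (sqrt(4 + 6) - 141)*(-81) = (sqrt(10) - 141)*(-81) = (-141 + sqrt(10))*(-81) = 11421 - 81*sqrt(10)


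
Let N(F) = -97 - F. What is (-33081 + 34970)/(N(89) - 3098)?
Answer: -1889/3284 ≈ -0.57521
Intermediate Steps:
(-33081 + 34970)/(N(89) - 3098) = (-33081 + 34970)/((-97 - 1*89) - 3098) = 1889/((-97 - 89) - 3098) = 1889/(-186 - 3098) = 1889/(-3284) = 1889*(-1/3284) = -1889/3284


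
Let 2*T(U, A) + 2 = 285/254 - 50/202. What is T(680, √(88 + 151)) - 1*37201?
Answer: -1908737781/51308 ≈ -37202.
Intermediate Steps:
T(U, A) = -28873/51308 (T(U, A) = -1 + (285/254 - 50/202)/2 = -1 + (285*(1/254) - 50*1/202)/2 = -1 + (285/254 - 25/101)/2 = -1 + (½)*(22435/25654) = -1 + 22435/51308 = -28873/51308)
T(680, √(88 + 151)) - 1*37201 = -28873/51308 - 1*37201 = -28873/51308 - 37201 = -1908737781/51308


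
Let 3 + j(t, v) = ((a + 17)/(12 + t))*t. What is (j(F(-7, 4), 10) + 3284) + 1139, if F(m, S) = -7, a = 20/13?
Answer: 285613/65 ≈ 4394.0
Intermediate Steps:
a = 20/13 (a = 20*(1/13) = 20/13 ≈ 1.5385)
j(t, v) = -3 + 241*t/(13*(12 + t)) (j(t, v) = -3 + ((20/13 + 17)/(12 + t))*t = -3 + (241/(13*(12 + t)))*t = -3 + 241*t/(13*(12 + t)))
(j(F(-7, 4), 10) + 3284) + 1139 = (2*(-234 + 101*(-7))/(13*(12 - 7)) + 3284) + 1139 = ((2/13)*(-234 - 707)/5 + 3284) + 1139 = ((2/13)*(1/5)*(-941) + 3284) + 1139 = (-1882/65 + 3284) + 1139 = 211578/65 + 1139 = 285613/65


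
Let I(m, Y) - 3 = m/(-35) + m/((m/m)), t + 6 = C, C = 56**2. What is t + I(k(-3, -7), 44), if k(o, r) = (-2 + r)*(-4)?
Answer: 110879/35 ≈ 3168.0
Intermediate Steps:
C = 3136
t = 3130 (t = -6 + 3136 = 3130)
k(o, r) = 8 - 4*r
I(m, Y) = 3 + 34*m/35 (I(m, Y) = 3 + (m/(-35) + m/((m/m))) = 3 + (m*(-1/35) + m/1) = 3 + (-m/35 + m*1) = 3 + (-m/35 + m) = 3 + 34*m/35)
t + I(k(-3, -7), 44) = 3130 + (3 + 34*(8 - 4*(-7))/35) = 3130 + (3 + 34*(8 + 28)/35) = 3130 + (3 + (34/35)*36) = 3130 + (3 + 1224/35) = 3130 + 1329/35 = 110879/35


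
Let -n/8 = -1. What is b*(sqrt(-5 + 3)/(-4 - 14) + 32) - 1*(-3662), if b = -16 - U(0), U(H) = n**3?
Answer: -13234 + 88*I*sqrt(2)/3 ≈ -13234.0 + 41.484*I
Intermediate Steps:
n = 8 (n = -8*(-1) = 8)
U(H) = 512 (U(H) = 8**3 = 512)
b = -528 (b = -16 - 1*512 = -16 - 512 = -528)
b*(sqrt(-5 + 3)/(-4 - 14) + 32) - 1*(-3662) = -528*(sqrt(-5 + 3)/(-4 - 14) + 32) - 1*(-3662) = -528*(sqrt(-2)/(-18) + 32) + 3662 = -528*((I*sqrt(2))*(-1/18) + 32) + 3662 = -528*(-I*sqrt(2)/18 + 32) + 3662 = -528*(32 - I*sqrt(2)/18) + 3662 = (-16896 + 88*I*sqrt(2)/3) + 3662 = -13234 + 88*I*sqrt(2)/3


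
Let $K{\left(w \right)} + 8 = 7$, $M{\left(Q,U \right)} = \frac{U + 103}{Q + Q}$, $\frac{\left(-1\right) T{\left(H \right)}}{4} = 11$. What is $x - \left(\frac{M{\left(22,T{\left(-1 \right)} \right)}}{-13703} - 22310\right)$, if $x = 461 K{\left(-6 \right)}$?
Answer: $\frac{13173461327}{602932} \approx 21849.0$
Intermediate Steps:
$T{\left(H \right)} = -44$ ($T{\left(H \right)} = \left(-4\right) 11 = -44$)
$M{\left(Q,U \right)} = \frac{103 + U}{2 Q}$
$K{\left(w \right)} = -1$ ($K{\left(w \right)} = -8 + 7 = -1$)
$x = -461$ ($x = 461 \left(-1\right) = -461$)
$x - \left(\frac{M{\left(22,T{\left(-1 \right)} \right)}}{-13703} - 22310\right) = -461 - \left(\frac{\frac{1}{2} \cdot \frac{1}{22} \left(103 - 44\right)}{-13703} - 22310\right) = -461 - \left(\frac{1}{2} \cdot \frac{1}{22} \cdot 59 \left(- \frac{1}{13703}\right) - 22310\right) = -461 - \left(\frac{59}{44} \left(- \frac{1}{13703}\right) - 22310\right) = -461 - \left(- \frac{59}{602932} - 22310\right) = -461 - - \frac{13451412979}{602932} = -461 + \frac{13451412979}{602932} = \frac{13173461327}{602932}$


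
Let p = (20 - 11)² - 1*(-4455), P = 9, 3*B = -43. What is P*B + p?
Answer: 4407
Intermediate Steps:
B = -43/3 (B = (⅓)*(-43) = -43/3 ≈ -14.333)
p = 4536 (p = 9² + 4455 = 81 + 4455 = 4536)
P*B + p = 9*(-43/3) + 4536 = -129 + 4536 = 4407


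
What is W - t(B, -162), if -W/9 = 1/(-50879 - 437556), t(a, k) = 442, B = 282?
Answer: -215888261/488435 ≈ -442.00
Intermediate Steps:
W = 9/488435 (W = -9/(-50879 - 437556) = -9/(-488435) = -9*(-1/488435) = 9/488435 ≈ 1.8426e-5)
W - t(B, -162) = 9/488435 - 1*442 = 9/488435 - 442 = -215888261/488435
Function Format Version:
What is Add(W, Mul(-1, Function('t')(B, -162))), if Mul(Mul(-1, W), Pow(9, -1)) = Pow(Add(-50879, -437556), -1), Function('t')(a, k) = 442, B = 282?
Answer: Rational(-215888261, 488435) ≈ -442.00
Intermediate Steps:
W = Rational(9, 488435) (W = Mul(-9, Pow(Add(-50879, -437556), -1)) = Mul(-9, Pow(-488435, -1)) = Mul(-9, Rational(-1, 488435)) = Rational(9, 488435) ≈ 1.8426e-5)
Add(W, Mul(-1, Function('t')(B, -162))) = Add(Rational(9, 488435), Mul(-1, 442)) = Add(Rational(9, 488435), -442) = Rational(-215888261, 488435)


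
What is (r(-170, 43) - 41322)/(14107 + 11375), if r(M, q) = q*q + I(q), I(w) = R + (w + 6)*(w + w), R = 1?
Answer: -17629/12741 ≈ -1.3836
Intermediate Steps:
I(w) = 1 + 2*w*(6 + w) (I(w) = 1 + (w + 6)*(w + w) = 1 + (6 + w)*(2*w) = 1 + 2*w*(6 + w))
r(M, q) = 1 + 3*q² + 12*q (r(M, q) = q*q + (1 + 2*q² + 12*q) = q² + (1 + 2*q² + 12*q) = 1 + 3*q² + 12*q)
(r(-170, 43) - 41322)/(14107 + 11375) = ((1 + 3*43² + 12*43) - 41322)/(14107 + 11375) = ((1 + 3*1849 + 516) - 41322)/25482 = ((1 + 5547 + 516) - 41322)*(1/25482) = (6064 - 41322)*(1/25482) = -35258*1/25482 = -17629/12741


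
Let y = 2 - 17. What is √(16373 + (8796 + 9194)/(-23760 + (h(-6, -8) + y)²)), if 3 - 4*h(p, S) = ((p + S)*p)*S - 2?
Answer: √8949157/23 ≈ 130.07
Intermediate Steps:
h(p, S) = 5/4 - S*p*(S + p)/4 (h(p, S) = ¾ - (((p + S)*p)*S - 2)/4 = ¾ - (((S + p)*p)*S - 2)/4 = ¾ - ((p*(S + p))*S - 2)/4 = ¾ - (S*p*(S + p) - 2)/4 = ¾ - (-2 + S*p*(S + p))/4 = ¾ + (½ - S*p*(S + p)/4) = 5/4 - S*p*(S + p)/4)
y = -15
√(16373 + (8796 + 9194)/(-23760 + (h(-6, -8) + y)²)) = √(16373 + (8796 + 9194)/(-23760 + ((5/4 - ¼*(-8)*(-6)² - ¼*(-6)*(-8)²) - 15)²)) = √(16373 + 17990/(-23760 + ((5/4 - ¼*(-8)*36 - ¼*(-6)*64) - 15)²)) = √(16373 + 17990/(-23760 + ((5/4 + 72 + 96) - 15)²)) = √(16373 + 17990/(-23760 + (677/4 - 15)²)) = √(16373 + 17990/(-23760 + (617/4)²)) = √(16373 + 17990/(-23760 + 380689/16)) = √(16373 + 17990/(529/16)) = √(16373 + 17990*(16/529)) = √(16373 + 287840/529) = √(8949157/529) = √8949157/23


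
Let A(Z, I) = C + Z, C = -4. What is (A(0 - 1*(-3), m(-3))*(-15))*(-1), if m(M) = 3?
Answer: -15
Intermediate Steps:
A(Z, I) = -4 + Z
(A(0 - 1*(-3), m(-3))*(-15))*(-1) = ((-4 + (0 - 1*(-3)))*(-15))*(-1) = ((-4 + (0 + 3))*(-15))*(-1) = ((-4 + 3)*(-15))*(-1) = -1*(-15)*(-1) = 15*(-1) = -15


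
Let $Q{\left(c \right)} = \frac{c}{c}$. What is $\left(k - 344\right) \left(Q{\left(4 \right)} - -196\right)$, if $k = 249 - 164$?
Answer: $-51023$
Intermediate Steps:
$Q{\left(c \right)} = 1$
$k = 85$ ($k = 249 - 164 = 85$)
$\left(k - 344\right) \left(Q{\left(4 \right)} - -196\right) = \left(85 - 344\right) \left(1 - -196\right) = - 259 \left(1 + 196\right) = \left(-259\right) 197 = -51023$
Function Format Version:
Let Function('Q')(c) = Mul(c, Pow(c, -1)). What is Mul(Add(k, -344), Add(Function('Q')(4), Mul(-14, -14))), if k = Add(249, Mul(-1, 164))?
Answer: -51023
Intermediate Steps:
Function('Q')(c) = 1
k = 85 (k = Add(249, -164) = 85)
Mul(Add(k, -344), Add(Function('Q')(4), Mul(-14, -14))) = Mul(Add(85, -344), Add(1, Mul(-14, -14))) = Mul(-259, Add(1, 196)) = Mul(-259, 197) = -51023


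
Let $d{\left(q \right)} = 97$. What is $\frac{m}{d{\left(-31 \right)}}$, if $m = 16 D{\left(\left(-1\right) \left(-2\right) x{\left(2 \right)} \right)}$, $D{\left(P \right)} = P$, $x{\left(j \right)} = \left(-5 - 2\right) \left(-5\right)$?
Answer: $\frac{1120}{97} \approx 11.546$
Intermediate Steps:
$x{\left(j \right)} = 35$ ($x{\left(j \right)} = \left(-7\right) \left(-5\right) = 35$)
$m = 1120$ ($m = 16 \left(-1\right) \left(-2\right) 35 = 16 \cdot 2 \cdot 35 = 16 \cdot 70 = 1120$)
$\frac{m}{d{\left(-31 \right)}} = \frac{1120}{97}$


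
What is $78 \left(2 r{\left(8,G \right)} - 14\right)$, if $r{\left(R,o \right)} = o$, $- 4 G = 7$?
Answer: $-1365$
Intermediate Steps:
$G = - \frac{7}{4}$ ($G = \left(- \frac{1}{4}\right) 7 = - \frac{7}{4} \approx -1.75$)
$78 \left(2 r{\left(8,G \right)} - 14\right) = 78 \left(2 \left(- \frac{7}{4}\right) - 14\right) = 78 \left(- \frac{7}{2} - 14\right) = 78 \left(- \frac{35}{2}\right) = -1365$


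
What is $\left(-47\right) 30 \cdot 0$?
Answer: $0$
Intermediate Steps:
$\left(-47\right) 30 \cdot 0 = \left(-1410\right) 0 = 0$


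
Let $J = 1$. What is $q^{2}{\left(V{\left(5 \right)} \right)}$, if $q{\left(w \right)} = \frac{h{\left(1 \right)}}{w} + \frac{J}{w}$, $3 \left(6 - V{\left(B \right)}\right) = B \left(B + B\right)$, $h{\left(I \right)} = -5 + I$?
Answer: $\frac{81}{1024} \approx 0.079102$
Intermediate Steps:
$V{\left(B \right)} = 6 - \frac{2 B^{2}}{3}$ ($V{\left(B \right)} = 6 - \frac{B \left(B + B\right)}{3} = 6 - \frac{B 2 B}{3} = 6 - \frac{2 B^{2}}{3}$)
$q{\left(w \right)} = - \frac{3}{w}$ ($q{\left(w \right)} = \frac{-5 + 1}{w} + 1 \frac{1}{w} = - \frac{4}{w} + \frac{1}{w} = - \frac{3}{w}$)
$q^{2}{\left(V{\left(5 \right)} \right)} = \left(- \frac{3}{6 - \frac{2 \cdot 5^{2}}{3}}\right)^{2} = \left(- \frac{3}{6 - \frac{50}{3}}\right)^{2} = \left(- \frac{3}{- \frac{32}{3}}\right)^{2} = \left(\left(-3\right) \left(- \frac{3}{32}\right)\right)^{2} = \left(\frac{9}{32}\right)^{2} = \frac{81}{1024}$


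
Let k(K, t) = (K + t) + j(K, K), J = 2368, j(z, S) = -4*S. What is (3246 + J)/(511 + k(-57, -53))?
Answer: 5614/629 ≈ 8.9253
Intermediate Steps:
k(K, t) = t - 3*K (k(K, t) = (K + t) - 4*K = t - 3*K)
(3246 + J)/(511 + k(-57, -53)) = (3246 + 2368)/(511 + (-53 - 3*(-57))) = 5614/(511 + (-53 + 171)) = 5614/(511 + 118) = 5614/629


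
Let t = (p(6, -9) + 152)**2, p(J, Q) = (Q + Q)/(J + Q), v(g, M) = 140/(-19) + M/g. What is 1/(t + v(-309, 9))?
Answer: 1957/48840071 ≈ 4.0070e-5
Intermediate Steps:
v(g, M) = -140/19 + M/g (v(g, M) = 140*(-1/19) + M/g = -140/19 + M/g)
p(J, Q) = 2*Q/(J + Q) (p(J, Q) = (2*Q)/(J + Q) = 2*Q/(J + Q))
t = 24964 (t = (2*(-9)/(6 - 9) + 152)**2 = (2*(-9)/(-3) + 152)**2 = (2*(-9)*(-1/3) + 152)**2 = (6 + 152)**2 = 158**2 = 24964)
1/(t + v(-309, 9)) = 1/(24964 + (-140/19 + 9/(-309))) = 1/(24964 + (-140/19 + 9*(-1/309))) = 1/(24964 + (-140/19 - 3/103)) = 1/(24964 - 14477/1957) = 1/(48840071/1957) = 1957/48840071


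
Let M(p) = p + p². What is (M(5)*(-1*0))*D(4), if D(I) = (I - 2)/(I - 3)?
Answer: 0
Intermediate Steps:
D(I) = (-2 + I)/(-3 + I)
(M(5)*(-1*0))*D(4) = ((5*(1 + 5))*(-1*0))*((-2 + 4)/(-3 + 4)) = ((5*6)*0)*(2/1) = (30*0)*(1*2) = 0*2 = 0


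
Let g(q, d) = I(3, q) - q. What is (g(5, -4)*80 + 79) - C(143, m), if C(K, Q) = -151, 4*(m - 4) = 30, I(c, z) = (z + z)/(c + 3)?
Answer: -110/3 ≈ -36.667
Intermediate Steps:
I(c, z) = 2*z/(3 + c) (I(c, z) = (2*z)/(3 + c) = 2*z/(3 + c))
g(q, d) = -2*q/3 (g(q, d) = 2*q/(3 + 3) - q = 2*q/6 - q = 2*q*(⅙) - q = q/3 - q = -2*q/3)
m = 23/2 (m = 4 + (¼)*30 = 4 + 15/2 = 23/2 ≈ 11.500)
(g(5, -4)*80 + 79) - C(143, m) = (-⅔*5*80 + 79) - 1*(-151) = (-10/3*80 + 79) + 151 = (-800/3 + 79) + 151 = -563/3 + 151 = -110/3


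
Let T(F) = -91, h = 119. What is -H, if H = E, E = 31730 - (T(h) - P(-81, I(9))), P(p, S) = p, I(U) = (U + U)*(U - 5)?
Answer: -31740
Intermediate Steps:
I(U) = 2*U*(-5 + U) (I(U) = (2*U)*(-5 + U) = 2*U*(-5 + U))
E = 31740 (E = 31730 - (-91 - 1*(-81)) = 31730 - (-91 + 81) = 31730 - 1*(-10) = 31730 + 10 = 31740)
H = 31740
-H = -1*31740 = -31740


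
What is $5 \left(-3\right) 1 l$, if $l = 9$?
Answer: $-135$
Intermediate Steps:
$5 \left(-3\right) 1 l = 5 \left(-3\right) 1 \cdot 9 = \left(-15\right) 1 \cdot 9 = \left(-15\right) 9 = -135$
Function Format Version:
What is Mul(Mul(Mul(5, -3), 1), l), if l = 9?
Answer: -135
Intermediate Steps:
Mul(Mul(Mul(5, -3), 1), l) = Mul(Mul(Mul(5, -3), 1), 9) = Mul(Mul(-15, 1), 9) = Mul(-15, 9) = -135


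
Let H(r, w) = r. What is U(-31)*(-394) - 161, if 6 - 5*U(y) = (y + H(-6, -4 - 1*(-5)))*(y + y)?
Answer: 900667/5 ≈ 1.8013e+5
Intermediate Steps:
U(y) = 6/5 - 2*y*(-6 + y)/5 (U(y) = 6/5 - (y - 6)*(y + y)/5 = 6/5 - (-6 + y)*2*y/5 = 6/5 - 2*y*(-6 + y)/5)
U(-31)*(-394) - 161 = (6/5 - 2/5*(-31)**2 + (12/5)*(-31))*(-394) - 161 = (6/5 - 2/5*961 - 372/5)*(-394) - 161 = (6/5 - 1922/5 - 372/5)*(-394) - 161 = -2288/5*(-394) - 161 = 901472/5 - 161 = 900667/5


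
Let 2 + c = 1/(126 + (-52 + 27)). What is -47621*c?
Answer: 9571821/101 ≈ 94771.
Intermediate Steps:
c = -201/101 (c = -2 + 1/(126 + (-52 + 27)) = -2 + 1/(126 - 25) = -2 + 1/101 = -201/101 ≈ -1.9901)
-47621*c = -47621*(-201/101) = 9571821/101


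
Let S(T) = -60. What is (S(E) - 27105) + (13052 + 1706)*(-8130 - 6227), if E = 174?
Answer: -211907771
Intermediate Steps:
(S(E) - 27105) + (13052 + 1706)*(-8130 - 6227) = (-60 - 27105) + (13052 + 1706)*(-8130 - 6227) = -27165 + 14758*(-14357) = -27165 - 211880606 = -211907771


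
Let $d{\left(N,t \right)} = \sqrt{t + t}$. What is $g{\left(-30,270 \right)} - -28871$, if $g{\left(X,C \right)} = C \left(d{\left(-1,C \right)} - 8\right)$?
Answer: $26711 + 1620 \sqrt{15} \approx 32985.0$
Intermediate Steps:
$d{\left(N,t \right)} = \sqrt{2} \sqrt{t}$ ($d{\left(N,t \right)} = \sqrt{2 t} = \sqrt{2} \sqrt{t}$)
$g{\left(X,C \right)} = C \left(-8 + \sqrt{2} \sqrt{C}\right)$ ($g{\left(X,C \right)} = C \left(\sqrt{2} \sqrt{C} - 8\right) = C \left(-8 + \sqrt{2} \sqrt{C}\right)$)
$g{\left(-30,270 \right)} - -28871 = 270 \left(-8 + \sqrt{2} \sqrt{270}\right) - -28871 = 270 \left(-8 + \sqrt{2} \cdot 3 \sqrt{30}\right) + 28871 = 270 \left(-8 + 6 \sqrt{15}\right) + 28871 = \left(-2160 + 1620 \sqrt{15}\right) + 28871 = 26711 + 1620 \sqrt{15}$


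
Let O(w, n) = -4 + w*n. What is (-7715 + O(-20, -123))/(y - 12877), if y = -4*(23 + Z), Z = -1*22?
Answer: 5259/12881 ≈ 0.40828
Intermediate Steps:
Z = -22
O(w, n) = -4 + n*w
y = -4 (y = -4*(23 - 22) = -4*1 = -4)
(-7715 + O(-20, -123))/(y - 12877) = (-7715 + (-4 - 123*(-20)))/(-4 - 12877) = (-7715 + (-4 + 2460))/(-12881) = (-7715 + 2456)*(-1/12881) = -5259*(-1/12881) = 5259/12881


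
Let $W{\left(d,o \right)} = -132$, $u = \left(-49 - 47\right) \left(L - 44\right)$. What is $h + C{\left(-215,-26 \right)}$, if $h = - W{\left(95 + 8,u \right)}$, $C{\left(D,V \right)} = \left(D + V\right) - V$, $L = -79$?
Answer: $-83$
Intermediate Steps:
$C{\left(D,V \right)} = D$
$u = 11808$ ($u = \left(-49 - 47\right) \left(-79 - 44\right) = \left(-96\right) \left(-123\right) = 11808$)
$h = 132$ ($h = \left(-1\right) \left(-132\right) = 132$)
$h + C{\left(-215,-26 \right)} = 132 - 215 = -83$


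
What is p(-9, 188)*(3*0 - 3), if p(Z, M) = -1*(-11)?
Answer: -33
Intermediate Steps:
p(Z, M) = 11
p(-9, 188)*(3*0 - 3) = 11*(3*0 - 3) = 11*(0 - 3) = 11*(-3) = -33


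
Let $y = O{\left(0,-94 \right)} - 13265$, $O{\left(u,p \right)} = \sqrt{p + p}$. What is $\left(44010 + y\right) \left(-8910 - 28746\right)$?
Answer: $-1157733720 - 75312 i \sqrt{47} \approx -1.1577 \cdot 10^{9} - 5.1631 \cdot 10^{5} i$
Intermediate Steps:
$O{\left(u,p \right)} = \sqrt{2} \sqrt{p}$ ($O{\left(u,p \right)} = \sqrt{2 p} = \sqrt{2} \sqrt{p}$)
$y = -13265 + 2 i \sqrt{47}$ ($y = \sqrt{2} \sqrt{-94} - 13265 = \sqrt{2} i \sqrt{94} - 13265 = 2 i \sqrt{47} - 13265 = -13265 + 2 i \sqrt{47} \approx -13265.0 + 13.711 i$)
$\left(44010 + y\right) \left(-8910 - 28746\right) = \left(44010 - \left(13265 - 2 i \sqrt{47}\right)\right) \left(-8910 - 28746\right) = \left(30745 + 2 i \sqrt{47}\right) \left(-37656\right) = -1157733720 - 75312 i \sqrt{47}$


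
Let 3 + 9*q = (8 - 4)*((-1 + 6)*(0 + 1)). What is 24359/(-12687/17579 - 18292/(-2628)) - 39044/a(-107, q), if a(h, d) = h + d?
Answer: 3389061209535/792587488 ≈ 4275.9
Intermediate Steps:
q = 17/9 (q = -1/3 + ((8 - 4)*((-1 + 6)*(0 + 1)))/9 = -1/3 + (4*(5*1))/9 = -1/3 + (4*5)/9 = -1/3 + (1/9)*20 = -1/3 + 20/9 = 17/9 ≈ 1.8889)
a(h, d) = d + h
24359/(-12687/17579 - 18292/(-2628)) - 39044/a(-107, q) = 24359/(-12687/17579 - 18292/(-2628)) - 39044/(17/9 - 107) = 24359/(-12687*1/17579 - 18292*(-1/2628)) - 39044/(-946/9) = 24359/(-12687/17579 + 4573/657) - 39044*(-9/946) = 24359/(72053408/11549403) + 4086/11 = 24359*(11549403/72053408) + 4086/11 = 281331907677/72053408 + 4086/11 = 3389061209535/792587488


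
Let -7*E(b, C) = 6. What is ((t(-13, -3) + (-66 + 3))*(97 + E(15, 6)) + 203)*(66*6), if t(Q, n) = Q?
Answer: -19691892/7 ≈ -2.8131e+6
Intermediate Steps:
E(b, C) = -6/7 (E(b, C) = -1/7*6 = -6/7)
((t(-13, -3) + (-66 + 3))*(97 + E(15, 6)) + 203)*(66*6) = ((-13 + (-66 + 3))*(97 - 6/7) + 203)*(66*6) = ((-13 - 63)*(673/7) + 203)*396 = (-76*673/7 + 203)*396 = (-51148/7 + 203)*396 = -49727/7*396 = -19691892/7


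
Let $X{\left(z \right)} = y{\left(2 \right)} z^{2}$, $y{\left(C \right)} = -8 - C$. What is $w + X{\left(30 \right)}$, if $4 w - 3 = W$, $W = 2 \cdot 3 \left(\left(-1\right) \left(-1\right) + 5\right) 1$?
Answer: $- \frac{35961}{4} \approx -8990.3$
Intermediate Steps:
$X{\left(z \right)} = - 10 z^{2}$ ($X{\left(z \right)} = \left(-8 - 2\right) z^{2} = - 10 z^{2}$)
$W = 36$ ($W = 6 \left(1 + 5\right) 1 = 6 \cdot 6 \cdot 1 = 36 \cdot 1 = 36$)
$w = \frac{39}{4}$ ($w = \frac{3}{4} + \frac{1}{4} \cdot 36 = \frac{3}{4} + 9 = \frac{39}{4} \approx 9.75$)
$w + X{\left(30 \right)} = \frac{39}{4} - 10 \cdot 30^{2} = \frac{39}{4} - 9000 = - \frac{35961}{4}$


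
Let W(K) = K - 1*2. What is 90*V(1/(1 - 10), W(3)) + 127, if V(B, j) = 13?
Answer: 1297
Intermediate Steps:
W(K) = -2 + K (W(K) = K - 2 = -2 + K)
90*V(1/(1 - 10), W(3)) + 127 = 90*13 + 127 = 1170 + 127 = 1297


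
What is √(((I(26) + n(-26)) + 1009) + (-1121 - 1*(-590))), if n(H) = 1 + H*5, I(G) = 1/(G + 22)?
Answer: √50259/12 ≈ 18.682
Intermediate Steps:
I(G) = 1/(22 + G)
n(H) = 1 + 5*H
√(((I(26) + n(-26)) + 1009) + (-1121 - 1*(-590))) = √(((1/(22 + 26) + (1 + 5*(-26))) + 1009) + (-1121 - 1*(-590))) = √(((1/48 + (1 - 130)) + 1009) + (-1121 + 590)) = √(((1/48 - 129) + 1009) - 531) = √((-6191/48 + 1009) - 531) = √(42241/48 - 531) = √(16753/48) = √50259/12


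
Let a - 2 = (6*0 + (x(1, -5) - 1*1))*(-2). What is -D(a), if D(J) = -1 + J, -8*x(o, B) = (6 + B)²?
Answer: -13/4 ≈ -3.2500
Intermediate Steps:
x(o, B) = -(6 + B)²/8
a = 17/4 (a = 2 + (6*0 + (-(6 - 5)²/8 - 1*1))*(-2) = 2 + (0 + (-⅛*1² - 1))*(-2) = 2 + (0 + (-⅛*1 - 1))*(-2) = 2 + (0 + (-⅛ - 1))*(-2) = 2 + (0 - 9/8)*(-2) = 2 - 9/8*(-2) = 2 + 9/4 = 17/4 ≈ 4.2500)
-D(a) = -(-1 + 17/4) = -1*13/4 = -13/4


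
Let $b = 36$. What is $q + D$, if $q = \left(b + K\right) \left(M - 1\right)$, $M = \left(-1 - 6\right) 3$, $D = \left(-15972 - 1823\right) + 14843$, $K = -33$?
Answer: $-3018$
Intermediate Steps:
$D = -2952$ ($D = -17795 + 14843 = -2952$)
$M = -21$ ($M = \left(-1 - 6\right) 3 = \left(-7\right) 3 = -21$)
$q = -66$ ($q = \left(36 - 33\right) \left(-21 - 1\right) = 3 \left(-22\right) = -66$)
$q + D = -66 - 2952 = -3018$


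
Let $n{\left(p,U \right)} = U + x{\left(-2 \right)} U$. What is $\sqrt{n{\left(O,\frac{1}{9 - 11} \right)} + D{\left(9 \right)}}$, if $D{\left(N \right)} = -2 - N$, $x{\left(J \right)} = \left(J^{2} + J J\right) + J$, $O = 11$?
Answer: $\frac{i \sqrt{58}}{2} \approx 3.8079 i$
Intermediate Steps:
$x{\left(J \right)} = J + 2 J^{2}$ ($x{\left(J \right)} = \left(J^{2} + J^{2}\right) + J = 2 J^{2} + J = J + 2 J^{2}$)
$n{\left(p,U \right)} = 7 U$ ($n{\left(p,U \right)} = U + - 2 \left(1 + 2 \left(-2\right)\right) U = U + - 2 \left(1 - 4\right) U = U + \left(-2\right) \left(-3\right) U = U + 6 U = 7 U$)
$\sqrt{n{\left(O,\frac{1}{9 - 11} \right)} + D{\left(9 \right)}} = \sqrt{\frac{7}{9 - 11} - 11} = \sqrt{\frac{7}{-2} - 11} = \sqrt{7 \left(- \frac{1}{2}\right) - 11} = \sqrt{- \frac{7}{2} - 11} = \sqrt{- \frac{29}{2}} = \frac{i \sqrt{58}}{2}$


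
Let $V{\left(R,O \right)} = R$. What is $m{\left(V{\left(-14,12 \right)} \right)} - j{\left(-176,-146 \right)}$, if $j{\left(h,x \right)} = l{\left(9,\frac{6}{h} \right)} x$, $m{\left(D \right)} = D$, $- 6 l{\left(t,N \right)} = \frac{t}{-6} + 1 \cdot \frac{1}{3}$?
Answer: $\frac{259}{18} \approx 14.389$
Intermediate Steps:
$l{\left(t,N \right)} = - \frac{1}{18} + \frac{t}{36}$ ($l{\left(t,N \right)} = - \frac{\frac{t}{-6} + 1 \cdot \frac{1}{3}}{6} = - \frac{t \left(- \frac{1}{6}\right) + 1 \cdot \frac{1}{3}}{6} = - \frac{- \frac{t}{6} + \frac{1}{3}}{6} = - \frac{\frac{1}{3} - \frac{t}{6}}{6} = - \frac{1}{18} + \frac{t}{36}$)
$j{\left(h,x \right)} = \frac{7 x}{36}$ ($j{\left(h,x \right)} = \left(- \frac{1}{18} + \frac{1}{36} \cdot 9\right) x = \left(- \frac{1}{18} + \frac{1}{4}\right) x = \frac{7 x}{36}$)
$m{\left(V{\left(-14,12 \right)} \right)} - j{\left(-176,-146 \right)} = -14 - \frac{7}{36} \left(-146\right) = -14 - - \frac{511}{18} = -14 + \frac{511}{18} = \frac{259}{18}$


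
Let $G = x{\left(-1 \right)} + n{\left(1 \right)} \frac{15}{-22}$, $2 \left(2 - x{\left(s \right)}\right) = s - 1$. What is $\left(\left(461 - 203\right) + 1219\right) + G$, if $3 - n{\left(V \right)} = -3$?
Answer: $\frac{16235}{11} \approx 1475.9$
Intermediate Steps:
$n{\left(V \right)} = 6$ ($n{\left(V \right)} = 3 - -3 = 3 + 3 = 6$)
$x{\left(s \right)} = \frac{5}{2} - \frac{s}{2}$ ($x{\left(s \right)} = 2 - \frac{s - 1}{2} = 2 - \frac{-1 + s}{2} = 2 - \left(- \frac{1}{2} + \frac{s}{2}\right) = \frac{5}{2} - \frac{s}{2}$)
$G = - \frac{12}{11}$ ($G = \left(\frac{5}{2} - - \frac{1}{2}\right) + 6 \frac{15}{-22} = \left(\frac{5}{2} + \frac{1}{2}\right) + 6 \cdot 15 \left(- \frac{1}{22}\right) = 3 + 6 \left(- \frac{15}{22}\right) = 3 - \frac{45}{11} = - \frac{12}{11} \approx -1.0909$)
$\left(\left(461 - 203\right) + 1219\right) + G = \left(\left(461 - 203\right) + 1219\right) - \frac{12}{11} = \left(258 + 1219\right) - \frac{12}{11} = 1477 - \frac{12}{11} = \frac{16235}{11}$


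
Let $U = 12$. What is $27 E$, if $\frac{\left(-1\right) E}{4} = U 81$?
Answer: $-104976$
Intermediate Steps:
$E = -3888$ ($E = - 4 \cdot 12 \cdot 81 = \left(-4\right) 972 = -3888$)
$27 E = 27 \left(-3888\right) = -104976$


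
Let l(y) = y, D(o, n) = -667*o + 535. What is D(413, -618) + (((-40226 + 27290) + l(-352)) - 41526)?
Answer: -329750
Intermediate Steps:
D(o, n) = 535 - 667*o
D(413, -618) + (((-40226 + 27290) + l(-352)) - 41526) = (535 - 667*413) + (((-40226 + 27290) - 352) - 41526) = (535 - 275471) + ((-12936 - 352) - 41526) = -274936 + (-13288 - 41526) = -274936 - 54814 = -329750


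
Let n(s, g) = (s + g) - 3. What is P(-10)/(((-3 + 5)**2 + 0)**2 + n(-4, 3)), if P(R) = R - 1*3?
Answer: -13/12 ≈ -1.0833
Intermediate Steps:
P(R) = -3 + R (P(R) = R - 3 = -3 + R)
n(s, g) = -3 + g + s (n(s, g) = (g + s) - 3 = -3 + g + s)
P(-10)/(((-3 + 5)**2 + 0)**2 + n(-4, 3)) = (-3 - 10)/(((-3 + 5)**2 + 0)**2 + (-3 + 3 - 4)) = -13/((2**2 + 0)**2 - 4) = -13/((4 + 0)**2 - 4) = -13/(4**2 - 4) = -13/(16 - 4) = -13/12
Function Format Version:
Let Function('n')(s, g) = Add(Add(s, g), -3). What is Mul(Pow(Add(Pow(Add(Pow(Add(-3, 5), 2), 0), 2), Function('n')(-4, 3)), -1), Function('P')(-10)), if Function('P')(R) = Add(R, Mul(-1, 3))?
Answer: Rational(-13, 12) ≈ -1.0833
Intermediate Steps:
Function('P')(R) = Add(-3, R) (Function('P')(R) = Add(R, -3) = Add(-3, R))
Function('n')(s, g) = Add(-3, g, s) (Function('n')(s, g) = Add(Add(g, s), -3) = Add(-3, g, s))
Mul(Pow(Add(Pow(Add(Pow(Add(-3, 5), 2), 0), 2), Function('n')(-4, 3)), -1), Function('P')(-10)) = Mul(Pow(Add(Pow(Add(Pow(Add(-3, 5), 2), 0), 2), Add(-3, 3, -4)), -1), Add(-3, -10)) = Mul(Pow(Add(Pow(Add(Pow(2, 2), 0), 2), -4), -1), -13) = Mul(Pow(Add(Pow(Add(4, 0), 2), -4), -1), -13) = Mul(Pow(Add(Pow(4, 2), -4), -1), -13) = Mul(Pow(Add(16, -4), -1), -13) = Mul(Pow(12, -1), -13) = Mul(Rational(1, 12), -13) = Rational(-13, 12)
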